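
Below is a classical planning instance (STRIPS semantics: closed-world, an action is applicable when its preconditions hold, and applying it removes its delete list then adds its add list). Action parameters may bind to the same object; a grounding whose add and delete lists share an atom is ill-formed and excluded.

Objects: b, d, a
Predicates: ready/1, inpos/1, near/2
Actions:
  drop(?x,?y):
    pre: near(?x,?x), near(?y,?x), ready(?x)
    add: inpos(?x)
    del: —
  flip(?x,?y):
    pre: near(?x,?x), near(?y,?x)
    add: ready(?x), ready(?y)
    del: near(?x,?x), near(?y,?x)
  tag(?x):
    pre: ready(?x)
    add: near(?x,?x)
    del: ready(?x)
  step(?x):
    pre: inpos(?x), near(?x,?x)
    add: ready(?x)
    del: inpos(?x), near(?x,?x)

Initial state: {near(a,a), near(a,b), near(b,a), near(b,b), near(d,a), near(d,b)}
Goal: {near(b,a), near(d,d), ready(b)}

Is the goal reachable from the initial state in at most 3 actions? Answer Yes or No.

1. flip(b,d)  →  {near(a,a), near(a,b), near(b,a), near(d,a), ready(b), ready(d)}
2. tag(d)  →  {near(a,a), near(a,b), near(b,a), near(d,a), near(d,d), ready(b)}
optimal plan length = 2; 2 ≤ 3

Yes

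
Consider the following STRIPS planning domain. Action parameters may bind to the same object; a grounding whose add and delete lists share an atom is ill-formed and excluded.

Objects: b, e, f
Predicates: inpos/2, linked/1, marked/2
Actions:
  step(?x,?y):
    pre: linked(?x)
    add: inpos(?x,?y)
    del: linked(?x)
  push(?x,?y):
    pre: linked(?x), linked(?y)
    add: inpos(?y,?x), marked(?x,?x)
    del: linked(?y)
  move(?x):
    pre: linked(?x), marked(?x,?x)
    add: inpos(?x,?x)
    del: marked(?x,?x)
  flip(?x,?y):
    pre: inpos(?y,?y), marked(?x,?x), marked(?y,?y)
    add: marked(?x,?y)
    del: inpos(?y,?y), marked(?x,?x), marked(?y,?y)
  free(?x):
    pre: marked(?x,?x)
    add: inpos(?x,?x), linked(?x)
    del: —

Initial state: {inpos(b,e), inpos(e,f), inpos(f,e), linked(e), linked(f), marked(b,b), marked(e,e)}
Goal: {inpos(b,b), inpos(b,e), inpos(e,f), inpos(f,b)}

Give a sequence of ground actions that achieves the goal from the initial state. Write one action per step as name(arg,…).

1. step(f,b)  →  {inpos(b,e), inpos(e,f), inpos(f,b), inpos(f,e), linked(e), marked(b,b), marked(e,e)}
2. free(b)  →  {inpos(b,b), inpos(b,e), inpos(e,f), inpos(f,b), inpos(f,e), linked(b), linked(e), marked(b,b), marked(e,e)}

step(f,b); free(b)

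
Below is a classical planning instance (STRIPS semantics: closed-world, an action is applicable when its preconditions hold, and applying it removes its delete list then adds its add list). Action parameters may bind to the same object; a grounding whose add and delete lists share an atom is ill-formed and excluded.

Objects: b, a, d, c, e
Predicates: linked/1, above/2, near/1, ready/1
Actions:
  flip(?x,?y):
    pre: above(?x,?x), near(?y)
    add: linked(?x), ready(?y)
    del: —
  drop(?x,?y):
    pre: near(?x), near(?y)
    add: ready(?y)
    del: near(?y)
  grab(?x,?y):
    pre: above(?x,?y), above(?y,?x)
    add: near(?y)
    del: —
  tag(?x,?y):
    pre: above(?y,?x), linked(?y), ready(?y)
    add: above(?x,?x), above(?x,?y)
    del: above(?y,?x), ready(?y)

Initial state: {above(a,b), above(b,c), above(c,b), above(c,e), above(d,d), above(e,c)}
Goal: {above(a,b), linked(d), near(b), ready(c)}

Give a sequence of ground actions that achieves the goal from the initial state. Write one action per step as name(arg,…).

grab(b,c); flip(d,c); grab(c,b)

1. grab(b,c)  →  {above(a,b), above(b,c), above(c,b), above(c,e), above(d,d), above(e,c), near(c)}
2. flip(d,c)  →  {above(a,b), above(b,c), above(c,b), above(c,e), above(d,d), above(e,c), linked(d), near(c), ready(c)}
3. grab(c,b)  →  {above(a,b), above(b,c), above(c,b), above(c,e), above(d,d), above(e,c), linked(d), near(b), near(c), ready(c)}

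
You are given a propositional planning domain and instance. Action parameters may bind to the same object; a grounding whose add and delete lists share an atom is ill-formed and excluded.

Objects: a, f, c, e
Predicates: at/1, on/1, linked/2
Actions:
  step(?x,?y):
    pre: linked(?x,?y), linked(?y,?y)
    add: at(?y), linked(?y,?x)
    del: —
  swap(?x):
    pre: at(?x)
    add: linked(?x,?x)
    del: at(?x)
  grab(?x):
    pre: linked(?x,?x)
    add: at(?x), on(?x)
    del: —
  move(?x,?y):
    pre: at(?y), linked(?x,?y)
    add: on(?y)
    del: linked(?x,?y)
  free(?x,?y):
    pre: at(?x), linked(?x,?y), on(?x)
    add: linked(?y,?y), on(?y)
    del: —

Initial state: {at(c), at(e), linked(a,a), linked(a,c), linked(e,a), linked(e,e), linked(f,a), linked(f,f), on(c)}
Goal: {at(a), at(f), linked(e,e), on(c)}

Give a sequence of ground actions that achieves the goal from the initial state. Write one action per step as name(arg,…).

step(a,a); step(f,f)

1. step(a,a)  →  {at(a), at(c), at(e), linked(a,a), linked(a,c), linked(e,a), linked(e,e), linked(f,a), linked(f,f), on(c)}
2. step(f,f)  →  {at(a), at(c), at(e), at(f), linked(a,a), linked(a,c), linked(e,a), linked(e,e), linked(f,a), linked(f,f), on(c)}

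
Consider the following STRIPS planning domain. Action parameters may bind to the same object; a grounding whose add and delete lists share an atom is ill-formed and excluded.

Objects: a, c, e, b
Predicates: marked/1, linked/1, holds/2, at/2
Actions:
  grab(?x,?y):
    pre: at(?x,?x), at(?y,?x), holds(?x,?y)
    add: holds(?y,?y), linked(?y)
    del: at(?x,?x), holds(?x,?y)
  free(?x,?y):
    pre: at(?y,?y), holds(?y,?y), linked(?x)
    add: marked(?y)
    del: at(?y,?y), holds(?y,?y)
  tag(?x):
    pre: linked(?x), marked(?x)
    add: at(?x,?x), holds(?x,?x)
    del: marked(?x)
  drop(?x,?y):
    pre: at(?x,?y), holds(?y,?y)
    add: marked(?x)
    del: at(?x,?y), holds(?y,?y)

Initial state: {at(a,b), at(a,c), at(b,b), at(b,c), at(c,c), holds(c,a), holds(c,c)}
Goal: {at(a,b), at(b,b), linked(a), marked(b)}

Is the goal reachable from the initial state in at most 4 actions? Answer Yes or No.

1. grab(c,a)  →  {at(a,b), at(a,c), at(b,b), at(b,c), holds(a,a), holds(c,c), linked(a)}
2. drop(b,c)  →  {at(a,b), at(a,c), at(b,b), holds(a,a), linked(a), marked(b)}
optimal plan length = 2; 2 ≤ 4

Yes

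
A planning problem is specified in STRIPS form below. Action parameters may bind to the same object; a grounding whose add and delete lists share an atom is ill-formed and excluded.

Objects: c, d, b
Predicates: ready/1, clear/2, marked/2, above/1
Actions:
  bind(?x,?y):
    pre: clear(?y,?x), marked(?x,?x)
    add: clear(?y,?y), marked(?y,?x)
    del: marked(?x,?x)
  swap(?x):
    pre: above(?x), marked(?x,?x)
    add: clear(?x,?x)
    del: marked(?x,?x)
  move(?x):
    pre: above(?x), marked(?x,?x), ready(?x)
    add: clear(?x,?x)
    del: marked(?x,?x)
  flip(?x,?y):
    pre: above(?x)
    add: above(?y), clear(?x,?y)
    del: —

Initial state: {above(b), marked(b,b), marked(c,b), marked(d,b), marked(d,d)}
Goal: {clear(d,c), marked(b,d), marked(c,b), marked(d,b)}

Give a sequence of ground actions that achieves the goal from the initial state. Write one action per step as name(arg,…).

flip(b,d); bind(d,b); flip(d,c)

1. flip(b,d)  →  {above(b), above(d), clear(b,d), marked(b,b), marked(c,b), marked(d,b), marked(d,d)}
2. bind(d,b)  →  {above(b), above(d), clear(b,b), clear(b,d), marked(b,b), marked(b,d), marked(c,b), marked(d,b)}
3. flip(d,c)  →  {above(b), above(c), above(d), clear(b,b), clear(b,d), clear(d,c), marked(b,b), marked(b,d), marked(c,b), marked(d,b)}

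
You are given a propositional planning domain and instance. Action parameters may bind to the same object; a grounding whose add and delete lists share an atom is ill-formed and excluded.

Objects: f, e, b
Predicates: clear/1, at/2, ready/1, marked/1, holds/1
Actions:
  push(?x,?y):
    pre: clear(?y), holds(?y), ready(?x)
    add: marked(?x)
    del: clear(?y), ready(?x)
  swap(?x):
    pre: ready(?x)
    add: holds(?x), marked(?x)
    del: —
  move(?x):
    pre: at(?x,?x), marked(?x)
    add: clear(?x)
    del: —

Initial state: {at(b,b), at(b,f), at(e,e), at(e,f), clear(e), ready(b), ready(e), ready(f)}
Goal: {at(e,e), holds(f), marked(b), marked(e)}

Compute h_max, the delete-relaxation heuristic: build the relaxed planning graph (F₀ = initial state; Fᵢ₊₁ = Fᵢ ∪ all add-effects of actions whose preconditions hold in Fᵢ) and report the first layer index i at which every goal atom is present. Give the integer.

1

F0 = init (8 atoms)
F1 = F0 ∪ {holds(b), holds(e), holds(f), marked(b), marked(e), marked(f)}  (14 atoms)
goal ⊆ F1  ⇒  h_max = 1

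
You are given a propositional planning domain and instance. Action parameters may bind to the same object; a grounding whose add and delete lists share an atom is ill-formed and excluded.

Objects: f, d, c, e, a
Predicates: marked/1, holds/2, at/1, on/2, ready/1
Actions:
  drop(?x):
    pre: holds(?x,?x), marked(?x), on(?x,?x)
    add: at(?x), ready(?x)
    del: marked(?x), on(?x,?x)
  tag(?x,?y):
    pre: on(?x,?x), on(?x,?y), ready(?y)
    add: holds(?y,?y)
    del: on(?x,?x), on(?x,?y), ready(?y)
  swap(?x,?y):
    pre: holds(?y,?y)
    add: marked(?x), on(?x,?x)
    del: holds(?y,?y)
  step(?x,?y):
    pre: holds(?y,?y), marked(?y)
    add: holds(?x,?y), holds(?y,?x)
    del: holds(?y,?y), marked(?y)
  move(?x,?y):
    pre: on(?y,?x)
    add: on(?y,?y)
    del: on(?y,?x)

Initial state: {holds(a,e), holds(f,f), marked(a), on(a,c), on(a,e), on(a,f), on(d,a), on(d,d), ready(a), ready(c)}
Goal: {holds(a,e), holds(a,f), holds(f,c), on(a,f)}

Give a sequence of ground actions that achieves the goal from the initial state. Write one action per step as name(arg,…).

tag(d,a); swap(c,f); tag(c,c); step(f,c); step(f,a)

1. tag(d,a)  →  {holds(a,a), holds(a,e), holds(f,f), marked(a), on(a,c), on(a,e), on(a,f), ready(c)}
2. swap(c,f)  →  {holds(a,a), holds(a,e), marked(a), marked(c), on(a,c), on(a,e), on(a,f), on(c,c), ready(c)}
3. tag(c,c)  →  {holds(a,a), holds(a,e), holds(c,c), marked(a), marked(c), on(a,c), on(a,e), on(a,f)}
4. step(f,c)  →  {holds(a,a), holds(a,e), holds(c,f), holds(f,c), marked(a), on(a,c), on(a,e), on(a,f)}
5. step(f,a)  →  {holds(a,e), holds(a,f), holds(c,f), holds(f,a), holds(f,c), on(a,c), on(a,e), on(a,f)}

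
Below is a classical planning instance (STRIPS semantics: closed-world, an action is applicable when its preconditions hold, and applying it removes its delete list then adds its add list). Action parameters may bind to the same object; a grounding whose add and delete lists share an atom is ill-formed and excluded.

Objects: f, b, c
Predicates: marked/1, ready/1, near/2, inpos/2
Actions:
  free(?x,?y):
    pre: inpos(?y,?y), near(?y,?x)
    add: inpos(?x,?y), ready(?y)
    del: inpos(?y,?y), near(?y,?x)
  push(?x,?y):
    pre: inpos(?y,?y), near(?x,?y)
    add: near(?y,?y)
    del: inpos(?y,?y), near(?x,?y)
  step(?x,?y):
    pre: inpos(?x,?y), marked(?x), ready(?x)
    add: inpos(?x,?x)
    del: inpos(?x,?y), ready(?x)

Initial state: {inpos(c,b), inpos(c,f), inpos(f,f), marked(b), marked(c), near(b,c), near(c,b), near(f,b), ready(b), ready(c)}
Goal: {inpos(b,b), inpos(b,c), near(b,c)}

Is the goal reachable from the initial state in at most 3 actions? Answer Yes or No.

1. free(b,f)  →  {inpos(b,f), inpos(c,b), inpos(c,f), marked(b), marked(c), near(b,c), near(c,b), ready(b), ready(c), ready(f)}
2. step(b,f)  →  {inpos(b,b), inpos(c,b), inpos(c,f), marked(b), marked(c), near(b,c), near(c,b), ready(c), ready(f)}
3. step(c,f)  →  {inpos(b,b), inpos(c,b), inpos(c,c), marked(b), marked(c), near(b,c), near(c,b), ready(f)}
4. free(b,c)  →  {inpos(b,b), inpos(b,c), inpos(c,b), marked(b), marked(c), near(b,c), ready(c), ready(f)}
optimal plan length = 4; 4 > 3

No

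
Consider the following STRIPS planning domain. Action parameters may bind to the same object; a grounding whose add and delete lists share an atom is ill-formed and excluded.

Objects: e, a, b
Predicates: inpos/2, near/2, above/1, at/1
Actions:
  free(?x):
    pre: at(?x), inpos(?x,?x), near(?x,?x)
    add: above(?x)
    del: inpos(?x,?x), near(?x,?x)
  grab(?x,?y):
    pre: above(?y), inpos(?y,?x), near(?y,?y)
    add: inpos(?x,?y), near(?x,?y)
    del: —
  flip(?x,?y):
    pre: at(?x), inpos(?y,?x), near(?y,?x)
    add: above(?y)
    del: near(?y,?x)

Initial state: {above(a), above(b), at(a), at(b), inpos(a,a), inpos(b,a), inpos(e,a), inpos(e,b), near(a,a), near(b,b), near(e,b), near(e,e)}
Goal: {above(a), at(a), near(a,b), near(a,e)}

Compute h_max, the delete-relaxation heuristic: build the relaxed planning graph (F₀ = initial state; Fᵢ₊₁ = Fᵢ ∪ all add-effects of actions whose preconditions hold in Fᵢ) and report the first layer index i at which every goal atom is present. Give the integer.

F0 = init (12 atoms)
F1 = F0 ∪ {above(e), inpos(a,b), near(a,b)}  (15 atoms)
F2 = F1 ∪ {inpos(a,e), inpos(b,e), near(a,e), near(b,a), near(b,e)}  (20 atoms)
goal ⊆ F2  ⇒  h_max = 2

2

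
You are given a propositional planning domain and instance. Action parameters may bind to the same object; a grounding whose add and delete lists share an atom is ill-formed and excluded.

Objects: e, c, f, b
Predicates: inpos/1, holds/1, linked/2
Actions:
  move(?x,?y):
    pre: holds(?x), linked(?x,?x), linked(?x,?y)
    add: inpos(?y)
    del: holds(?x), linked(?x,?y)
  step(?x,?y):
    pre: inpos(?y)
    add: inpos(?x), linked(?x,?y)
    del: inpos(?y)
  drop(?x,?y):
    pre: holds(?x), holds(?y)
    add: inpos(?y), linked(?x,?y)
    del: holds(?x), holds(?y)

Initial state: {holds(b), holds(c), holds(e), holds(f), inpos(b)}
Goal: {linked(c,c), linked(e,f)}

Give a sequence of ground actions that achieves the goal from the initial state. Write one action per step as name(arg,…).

drop(e,f); drop(c,c)

1. drop(e,f)  →  {holds(b), holds(c), inpos(b), inpos(f), linked(e,f)}
2. drop(c,c)  →  {holds(b), inpos(b), inpos(c), inpos(f), linked(c,c), linked(e,f)}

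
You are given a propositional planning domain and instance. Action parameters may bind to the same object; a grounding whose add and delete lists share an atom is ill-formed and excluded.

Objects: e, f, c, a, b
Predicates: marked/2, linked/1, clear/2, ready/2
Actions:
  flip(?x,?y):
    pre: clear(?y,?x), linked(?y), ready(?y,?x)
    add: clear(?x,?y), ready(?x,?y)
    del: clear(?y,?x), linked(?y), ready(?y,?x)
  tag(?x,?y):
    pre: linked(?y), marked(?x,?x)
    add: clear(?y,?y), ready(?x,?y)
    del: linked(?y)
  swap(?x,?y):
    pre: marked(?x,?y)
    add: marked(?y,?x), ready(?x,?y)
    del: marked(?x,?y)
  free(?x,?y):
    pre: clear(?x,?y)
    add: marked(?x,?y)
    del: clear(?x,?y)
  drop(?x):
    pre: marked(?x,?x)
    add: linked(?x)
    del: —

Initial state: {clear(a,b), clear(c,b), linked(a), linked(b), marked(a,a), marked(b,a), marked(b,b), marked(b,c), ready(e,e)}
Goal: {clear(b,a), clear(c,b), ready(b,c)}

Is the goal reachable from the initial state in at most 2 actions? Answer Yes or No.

1. tag(a,b)  →  {clear(a,b), clear(b,b), clear(c,b), linked(a), marked(a,a), marked(b,a), marked(b,b), marked(b,c), ready(a,b), ready(e,e)}
2. flip(b,a)  →  {clear(b,a), clear(b,b), clear(c,b), marked(a,a), marked(b,a), marked(b,b), marked(b,c), ready(b,a), ready(e,e)}
3. swap(b,c)  →  {clear(b,a), clear(b,b), clear(c,b), marked(a,a), marked(b,a), marked(b,b), marked(c,b), ready(b,a), ready(b,c), ready(e,e)}
optimal plan length = 3; 3 > 2

No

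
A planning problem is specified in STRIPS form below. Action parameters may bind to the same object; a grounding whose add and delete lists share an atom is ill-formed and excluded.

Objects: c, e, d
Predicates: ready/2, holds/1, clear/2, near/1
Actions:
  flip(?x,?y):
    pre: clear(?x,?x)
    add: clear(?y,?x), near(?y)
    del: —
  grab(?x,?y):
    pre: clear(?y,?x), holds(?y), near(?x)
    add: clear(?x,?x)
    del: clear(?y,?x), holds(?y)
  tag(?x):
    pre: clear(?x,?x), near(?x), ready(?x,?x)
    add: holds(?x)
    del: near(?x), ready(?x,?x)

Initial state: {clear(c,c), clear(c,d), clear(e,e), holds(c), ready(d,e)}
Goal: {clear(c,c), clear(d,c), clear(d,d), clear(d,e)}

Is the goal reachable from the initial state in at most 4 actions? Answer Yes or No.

1. flip(c,d)  →  {clear(c,c), clear(c,d), clear(d,c), clear(e,e), holds(c), near(d), ready(d,e)}
2. flip(e,d)  →  {clear(c,c), clear(c,d), clear(d,c), clear(d,e), clear(e,e), holds(c), near(d), ready(d,e)}
3. grab(d,c)  →  {clear(c,c), clear(d,c), clear(d,d), clear(d,e), clear(e,e), near(d), ready(d,e)}
optimal plan length = 3; 3 ≤ 4

Yes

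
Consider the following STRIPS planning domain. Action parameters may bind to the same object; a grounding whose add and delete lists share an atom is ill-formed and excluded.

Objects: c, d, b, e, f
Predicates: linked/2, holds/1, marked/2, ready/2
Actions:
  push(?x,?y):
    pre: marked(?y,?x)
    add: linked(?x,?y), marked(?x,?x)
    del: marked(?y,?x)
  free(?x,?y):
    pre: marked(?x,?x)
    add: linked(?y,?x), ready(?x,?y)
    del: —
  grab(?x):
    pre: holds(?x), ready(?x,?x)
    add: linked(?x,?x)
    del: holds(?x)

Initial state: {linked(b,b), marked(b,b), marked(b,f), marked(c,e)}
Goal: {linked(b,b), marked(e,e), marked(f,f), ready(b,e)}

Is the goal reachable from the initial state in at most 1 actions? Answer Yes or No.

No

1. push(e,c)  →  {linked(b,b), linked(e,c), marked(b,b), marked(b,f), marked(e,e)}
2. push(f,b)  →  {linked(b,b), linked(e,c), linked(f,b), marked(b,b), marked(e,e), marked(f,f)}
3. free(b,e)  →  {linked(b,b), linked(e,b), linked(e,c), linked(f,b), marked(b,b), marked(e,e), marked(f,f), ready(b,e)}
optimal plan length = 3; 3 > 1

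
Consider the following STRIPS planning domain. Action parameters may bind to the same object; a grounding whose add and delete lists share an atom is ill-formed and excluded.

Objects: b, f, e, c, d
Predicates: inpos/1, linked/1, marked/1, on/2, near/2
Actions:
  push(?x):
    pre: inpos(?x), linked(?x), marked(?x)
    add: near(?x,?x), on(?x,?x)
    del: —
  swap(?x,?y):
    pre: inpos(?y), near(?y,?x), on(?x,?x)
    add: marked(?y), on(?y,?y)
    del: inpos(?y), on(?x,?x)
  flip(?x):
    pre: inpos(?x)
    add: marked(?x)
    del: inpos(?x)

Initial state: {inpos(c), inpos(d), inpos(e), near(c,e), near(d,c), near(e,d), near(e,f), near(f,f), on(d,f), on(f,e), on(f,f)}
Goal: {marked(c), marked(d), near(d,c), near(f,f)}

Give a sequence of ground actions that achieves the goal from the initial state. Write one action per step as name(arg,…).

1. flip(c)  →  {inpos(d), inpos(e), marked(c), near(c,e), near(d,c), near(e,d), near(e,f), near(f,f), on(d,f), on(f,e), on(f,f)}
2. flip(d)  →  {inpos(e), marked(c), marked(d), near(c,e), near(d,c), near(e,d), near(e,f), near(f,f), on(d,f), on(f,e), on(f,f)}

flip(c); flip(d)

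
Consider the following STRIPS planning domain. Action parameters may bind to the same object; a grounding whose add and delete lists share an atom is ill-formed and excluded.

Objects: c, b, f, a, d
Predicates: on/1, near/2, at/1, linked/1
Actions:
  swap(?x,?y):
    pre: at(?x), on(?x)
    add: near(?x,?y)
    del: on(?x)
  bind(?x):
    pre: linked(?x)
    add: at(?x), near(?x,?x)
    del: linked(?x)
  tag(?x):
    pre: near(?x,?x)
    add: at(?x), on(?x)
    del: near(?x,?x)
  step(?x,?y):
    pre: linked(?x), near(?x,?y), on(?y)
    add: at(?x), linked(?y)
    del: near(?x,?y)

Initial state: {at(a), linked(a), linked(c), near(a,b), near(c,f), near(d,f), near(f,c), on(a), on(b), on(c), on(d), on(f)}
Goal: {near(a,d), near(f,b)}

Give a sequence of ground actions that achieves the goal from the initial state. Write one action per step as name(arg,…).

1. swap(a,d)  →  {at(a), linked(a), linked(c), near(a,b), near(a,d), near(c,f), near(d,f), near(f,c), on(b), on(c), on(d), on(f)}
2. step(c,f)  →  {at(a), at(c), linked(a), linked(c), linked(f), near(a,b), near(a,d), near(d,f), near(f,c), on(b), on(c), on(d), on(f)}
3. bind(f)  →  {at(a), at(c), at(f), linked(a), linked(c), near(a,b), near(a,d), near(d,f), near(f,c), near(f,f), on(b), on(c), on(d), on(f)}
4. swap(f,b)  →  {at(a), at(c), at(f), linked(a), linked(c), near(a,b), near(a,d), near(d,f), near(f,b), near(f,c), near(f,f), on(b), on(c), on(d)}

swap(a,d); step(c,f); bind(f); swap(f,b)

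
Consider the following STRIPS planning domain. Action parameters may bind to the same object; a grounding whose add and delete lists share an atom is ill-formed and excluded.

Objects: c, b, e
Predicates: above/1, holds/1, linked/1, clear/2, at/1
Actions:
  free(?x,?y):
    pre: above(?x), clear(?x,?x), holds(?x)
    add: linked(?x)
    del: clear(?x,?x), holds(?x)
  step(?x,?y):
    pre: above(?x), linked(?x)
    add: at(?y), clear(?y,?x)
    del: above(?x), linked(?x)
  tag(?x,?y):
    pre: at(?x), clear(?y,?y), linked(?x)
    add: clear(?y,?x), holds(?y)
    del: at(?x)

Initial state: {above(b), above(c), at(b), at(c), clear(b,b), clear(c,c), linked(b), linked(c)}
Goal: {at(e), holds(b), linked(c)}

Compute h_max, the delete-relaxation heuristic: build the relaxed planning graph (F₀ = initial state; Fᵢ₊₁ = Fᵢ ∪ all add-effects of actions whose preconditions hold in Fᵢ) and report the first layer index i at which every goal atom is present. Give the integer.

1

F0 = init (8 atoms)
F1 = F0 ∪ {at(e), clear(b,c), clear(c,b), clear(e,b), clear(e,c), holds(b), holds(c)}  (15 atoms)
goal ⊆ F1  ⇒  h_max = 1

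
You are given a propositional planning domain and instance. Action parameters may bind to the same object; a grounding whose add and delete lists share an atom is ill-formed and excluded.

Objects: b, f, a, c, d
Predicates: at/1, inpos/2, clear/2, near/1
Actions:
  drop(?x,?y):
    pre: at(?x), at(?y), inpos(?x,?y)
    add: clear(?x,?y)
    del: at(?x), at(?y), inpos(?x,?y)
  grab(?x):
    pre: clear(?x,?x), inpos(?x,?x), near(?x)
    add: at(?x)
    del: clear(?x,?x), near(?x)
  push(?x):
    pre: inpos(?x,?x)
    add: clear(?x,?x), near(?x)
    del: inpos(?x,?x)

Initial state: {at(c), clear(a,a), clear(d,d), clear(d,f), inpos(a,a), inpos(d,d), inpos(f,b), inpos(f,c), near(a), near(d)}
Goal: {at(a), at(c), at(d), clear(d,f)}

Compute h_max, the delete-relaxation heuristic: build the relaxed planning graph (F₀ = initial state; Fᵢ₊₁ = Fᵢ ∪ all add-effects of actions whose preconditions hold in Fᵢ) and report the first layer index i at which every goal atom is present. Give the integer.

F0 = init (10 atoms)
F1 = F0 ∪ {at(a), at(d)}  (12 atoms)
goal ⊆ F1  ⇒  h_max = 1

1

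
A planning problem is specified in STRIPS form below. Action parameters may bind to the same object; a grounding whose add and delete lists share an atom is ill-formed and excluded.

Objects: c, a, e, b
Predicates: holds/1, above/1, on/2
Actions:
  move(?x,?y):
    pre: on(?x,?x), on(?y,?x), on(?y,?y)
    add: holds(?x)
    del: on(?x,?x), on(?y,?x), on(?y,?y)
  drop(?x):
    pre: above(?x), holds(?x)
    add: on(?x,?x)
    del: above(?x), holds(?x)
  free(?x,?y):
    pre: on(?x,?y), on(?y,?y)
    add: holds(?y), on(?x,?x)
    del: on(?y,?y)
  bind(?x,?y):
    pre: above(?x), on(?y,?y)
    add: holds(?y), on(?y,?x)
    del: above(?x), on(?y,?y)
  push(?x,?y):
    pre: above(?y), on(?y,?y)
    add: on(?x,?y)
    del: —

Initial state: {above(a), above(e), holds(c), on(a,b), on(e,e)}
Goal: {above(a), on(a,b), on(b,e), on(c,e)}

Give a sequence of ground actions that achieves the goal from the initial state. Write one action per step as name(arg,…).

push(c,e); push(b,e)

1. push(c,e)  →  {above(a), above(e), holds(c), on(a,b), on(c,e), on(e,e)}
2. push(b,e)  →  {above(a), above(e), holds(c), on(a,b), on(b,e), on(c,e), on(e,e)}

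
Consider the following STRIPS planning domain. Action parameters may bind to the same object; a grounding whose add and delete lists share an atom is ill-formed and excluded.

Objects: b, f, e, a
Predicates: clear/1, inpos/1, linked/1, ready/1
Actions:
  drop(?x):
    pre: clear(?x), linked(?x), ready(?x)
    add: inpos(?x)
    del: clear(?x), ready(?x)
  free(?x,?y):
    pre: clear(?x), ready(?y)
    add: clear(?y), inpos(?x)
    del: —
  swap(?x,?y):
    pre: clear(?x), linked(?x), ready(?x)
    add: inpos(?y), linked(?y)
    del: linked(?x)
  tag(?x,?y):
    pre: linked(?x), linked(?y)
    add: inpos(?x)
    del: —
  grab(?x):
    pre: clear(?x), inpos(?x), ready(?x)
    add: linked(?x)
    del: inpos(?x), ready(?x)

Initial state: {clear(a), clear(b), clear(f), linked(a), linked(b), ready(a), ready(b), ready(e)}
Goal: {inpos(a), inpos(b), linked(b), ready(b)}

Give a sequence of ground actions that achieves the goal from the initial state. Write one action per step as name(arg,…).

1. drop(a)  →  {clear(b), clear(f), inpos(a), linked(a), linked(b), ready(b), ready(e)}
2. free(b,b)  →  {clear(b), clear(f), inpos(a), inpos(b), linked(a), linked(b), ready(b), ready(e)}

drop(a); free(b,b)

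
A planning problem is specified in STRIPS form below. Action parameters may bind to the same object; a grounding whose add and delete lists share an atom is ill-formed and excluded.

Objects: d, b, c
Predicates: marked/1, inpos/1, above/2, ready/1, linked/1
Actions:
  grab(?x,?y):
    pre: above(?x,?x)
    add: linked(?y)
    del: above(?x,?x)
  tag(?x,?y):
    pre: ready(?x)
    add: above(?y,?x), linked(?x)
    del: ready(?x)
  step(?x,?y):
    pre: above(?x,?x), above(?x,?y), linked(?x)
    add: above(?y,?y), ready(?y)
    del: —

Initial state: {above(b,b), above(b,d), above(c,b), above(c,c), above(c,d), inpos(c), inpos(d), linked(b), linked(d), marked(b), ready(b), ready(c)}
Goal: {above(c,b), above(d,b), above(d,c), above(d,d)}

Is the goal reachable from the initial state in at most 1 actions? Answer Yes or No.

No

1. tag(b,d)  →  {above(b,b), above(b,d), above(c,b), above(c,c), above(c,d), above(d,b), inpos(c), inpos(d), linked(b), linked(d), marked(b), ready(c)}
2. tag(c,d)  →  {above(b,b), above(b,d), above(c,b), above(c,c), above(c,d), above(d,b), above(d,c), inpos(c), inpos(d), linked(b), linked(c), linked(d), marked(b)}
3. step(b,d)  →  {above(b,b), above(b,d), above(c,b), above(c,c), above(c,d), above(d,b), above(d,c), above(d,d), inpos(c), inpos(d), linked(b), linked(c), linked(d), marked(b), ready(d)}
optimal plan length = 3; 3 > 1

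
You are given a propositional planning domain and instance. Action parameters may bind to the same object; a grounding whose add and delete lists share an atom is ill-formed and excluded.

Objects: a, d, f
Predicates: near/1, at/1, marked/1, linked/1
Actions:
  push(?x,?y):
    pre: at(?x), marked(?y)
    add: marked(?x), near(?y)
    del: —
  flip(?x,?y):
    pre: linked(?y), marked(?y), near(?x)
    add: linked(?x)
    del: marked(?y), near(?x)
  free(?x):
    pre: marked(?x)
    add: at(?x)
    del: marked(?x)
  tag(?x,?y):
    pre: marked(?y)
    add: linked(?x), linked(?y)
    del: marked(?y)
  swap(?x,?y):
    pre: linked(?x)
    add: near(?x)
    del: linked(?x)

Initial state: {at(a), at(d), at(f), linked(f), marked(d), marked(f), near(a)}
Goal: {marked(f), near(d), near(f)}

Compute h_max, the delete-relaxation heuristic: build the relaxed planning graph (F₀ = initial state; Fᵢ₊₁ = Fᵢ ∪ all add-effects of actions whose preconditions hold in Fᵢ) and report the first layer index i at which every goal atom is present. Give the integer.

1

F0 = init (7 atoms)
F1 = F0 ∪ {linked(a), linked(d), marked(a), near(d), near(f)}  (12 atoms)
goal ⊆ F1  ⇒  h_max = 1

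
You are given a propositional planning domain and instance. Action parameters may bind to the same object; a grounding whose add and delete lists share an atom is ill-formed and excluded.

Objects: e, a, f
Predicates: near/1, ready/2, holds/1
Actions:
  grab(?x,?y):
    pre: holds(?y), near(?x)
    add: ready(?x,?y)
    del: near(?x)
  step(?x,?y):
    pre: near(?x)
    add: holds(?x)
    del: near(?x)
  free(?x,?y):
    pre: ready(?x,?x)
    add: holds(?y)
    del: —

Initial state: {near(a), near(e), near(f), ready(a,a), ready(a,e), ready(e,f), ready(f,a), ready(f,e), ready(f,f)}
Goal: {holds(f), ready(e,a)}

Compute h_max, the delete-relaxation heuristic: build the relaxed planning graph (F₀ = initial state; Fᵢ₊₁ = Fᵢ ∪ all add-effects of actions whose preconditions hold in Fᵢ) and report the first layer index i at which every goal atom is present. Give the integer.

2

F0 = init (9 atoms)
F1 = F0 ∪ {holds(a), holds(e), holds(f)}  (12 atoms)
F2 = F1 ∪ {ready(a,f), ready(e,a), ready(e,e)}  (15 atoms)
goal ⊆ F2  ⇒  h_max = 2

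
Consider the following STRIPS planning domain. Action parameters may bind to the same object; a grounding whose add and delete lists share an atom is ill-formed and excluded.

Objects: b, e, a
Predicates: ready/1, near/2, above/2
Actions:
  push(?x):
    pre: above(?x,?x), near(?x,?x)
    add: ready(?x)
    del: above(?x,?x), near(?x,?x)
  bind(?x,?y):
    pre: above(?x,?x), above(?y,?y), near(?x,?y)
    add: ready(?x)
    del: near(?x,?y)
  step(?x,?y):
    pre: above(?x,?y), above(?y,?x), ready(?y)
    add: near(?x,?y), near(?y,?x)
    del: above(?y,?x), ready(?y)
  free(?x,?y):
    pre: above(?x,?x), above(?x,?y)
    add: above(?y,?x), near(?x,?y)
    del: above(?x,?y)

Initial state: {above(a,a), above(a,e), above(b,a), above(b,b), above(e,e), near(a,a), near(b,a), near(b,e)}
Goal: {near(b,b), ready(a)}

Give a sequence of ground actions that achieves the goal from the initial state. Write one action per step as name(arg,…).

1. push(a)  →  {above(a,e), above(b,a), above(b,b), above(e,e), near(b,a), near(b,e), ready(a)}
2. bind(b,e)  →  {above(a,e), above(b,a), above(b,b), above(e,e), near(b,a), ready(a), ready(b)}
3. step(b,b)  →  {above(a,e), above(b,a), above(e,e), near(b,a), near(b,b), ready(a)}

push(a); bind(b,e); step(b,b)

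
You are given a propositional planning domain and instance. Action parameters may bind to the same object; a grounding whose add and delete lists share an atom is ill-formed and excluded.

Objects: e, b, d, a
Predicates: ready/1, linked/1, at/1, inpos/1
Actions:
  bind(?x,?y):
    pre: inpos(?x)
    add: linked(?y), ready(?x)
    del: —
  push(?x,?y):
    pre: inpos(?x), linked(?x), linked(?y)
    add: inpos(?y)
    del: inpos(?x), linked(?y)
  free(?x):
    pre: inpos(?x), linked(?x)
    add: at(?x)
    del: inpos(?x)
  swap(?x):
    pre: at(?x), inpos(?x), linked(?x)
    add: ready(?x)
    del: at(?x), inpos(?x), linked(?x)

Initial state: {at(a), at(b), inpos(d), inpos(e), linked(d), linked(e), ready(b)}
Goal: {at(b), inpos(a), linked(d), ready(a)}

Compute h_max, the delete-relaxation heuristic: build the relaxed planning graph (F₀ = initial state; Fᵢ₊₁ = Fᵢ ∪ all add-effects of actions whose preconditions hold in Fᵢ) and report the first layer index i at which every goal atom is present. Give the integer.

3

F0 = init (7 atoms)
F1 = F0 ∪ {at(d), at(e), linked(a), linked(b), ready(d), ready(e)}  (13 atoms)
F2 = F1 ∪ {inpos(a), inpos(b)}  (15 atoms)
F3 = F2 ∪ {ready(a)}  (16 atoms)
goal ⊆ F3  ⇒  h_max = 3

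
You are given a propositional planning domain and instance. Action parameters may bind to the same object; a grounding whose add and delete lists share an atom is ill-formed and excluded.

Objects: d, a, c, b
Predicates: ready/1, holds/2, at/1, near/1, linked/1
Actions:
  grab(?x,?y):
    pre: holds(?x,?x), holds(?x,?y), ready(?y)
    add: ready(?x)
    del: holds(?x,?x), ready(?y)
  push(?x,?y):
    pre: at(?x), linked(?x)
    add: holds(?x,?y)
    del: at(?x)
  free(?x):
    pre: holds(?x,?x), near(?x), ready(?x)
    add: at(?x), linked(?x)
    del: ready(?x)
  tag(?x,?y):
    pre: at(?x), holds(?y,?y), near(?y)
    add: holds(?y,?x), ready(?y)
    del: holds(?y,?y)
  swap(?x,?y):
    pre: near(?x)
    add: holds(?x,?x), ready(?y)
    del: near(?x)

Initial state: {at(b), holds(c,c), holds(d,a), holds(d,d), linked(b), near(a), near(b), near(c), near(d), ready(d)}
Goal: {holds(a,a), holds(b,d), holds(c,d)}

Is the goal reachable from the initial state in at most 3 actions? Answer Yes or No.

No

1. push(b,d)  →  {holds(b,d), holds(c,c), holds(d,a), holds(d,d), linked(b), near(a), near(b), near(c), near(d), ready(d)}
2. free(d)  →  {at(d), holds(b,d), holds(c,c), holds(d,a), holds(d,d), linked(b), linked(d), near(a), near(b), near(c), near(d)}
3. tag(d,c)  →  {at(d), holds(b,d), holds(c,d), holds(d,a), holds(d,d), linked(b), linked(d), near(a), near(b), near(c), near(d), ready(c)}
4. swap(a,d)  →  {at(d), holds(a,a), holds(b,d), holds(c,d), holds(d,a), holds(d,d), linked(b), linked(d), near(b), near(c), near(d), ready(c), ready(d)}
optimal plan length = 4; 4 > 3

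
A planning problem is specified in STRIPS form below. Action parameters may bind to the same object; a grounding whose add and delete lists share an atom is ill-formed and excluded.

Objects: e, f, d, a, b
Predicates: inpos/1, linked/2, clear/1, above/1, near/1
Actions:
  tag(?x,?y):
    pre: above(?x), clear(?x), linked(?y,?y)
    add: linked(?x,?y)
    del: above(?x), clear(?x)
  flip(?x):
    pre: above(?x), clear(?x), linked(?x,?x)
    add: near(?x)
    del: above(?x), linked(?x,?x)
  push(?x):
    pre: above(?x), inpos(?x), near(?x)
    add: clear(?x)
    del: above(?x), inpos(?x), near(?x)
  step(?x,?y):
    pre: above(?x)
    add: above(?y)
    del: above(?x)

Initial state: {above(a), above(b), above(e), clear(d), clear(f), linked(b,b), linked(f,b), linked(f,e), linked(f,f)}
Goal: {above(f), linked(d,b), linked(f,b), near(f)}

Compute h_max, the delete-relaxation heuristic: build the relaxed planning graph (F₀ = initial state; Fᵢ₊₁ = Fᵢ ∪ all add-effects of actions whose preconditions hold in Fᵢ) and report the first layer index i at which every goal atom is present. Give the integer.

F0 = init (9 atoms)
F1 = F0 ∪ {above(d), above(f)}  (11 atoms)
F2 = F1 ∪ {linked(d,b), linked(d,f), near(f)}  (14 atoms)
goal ⊆ F2  ⇒  h_max = 2

2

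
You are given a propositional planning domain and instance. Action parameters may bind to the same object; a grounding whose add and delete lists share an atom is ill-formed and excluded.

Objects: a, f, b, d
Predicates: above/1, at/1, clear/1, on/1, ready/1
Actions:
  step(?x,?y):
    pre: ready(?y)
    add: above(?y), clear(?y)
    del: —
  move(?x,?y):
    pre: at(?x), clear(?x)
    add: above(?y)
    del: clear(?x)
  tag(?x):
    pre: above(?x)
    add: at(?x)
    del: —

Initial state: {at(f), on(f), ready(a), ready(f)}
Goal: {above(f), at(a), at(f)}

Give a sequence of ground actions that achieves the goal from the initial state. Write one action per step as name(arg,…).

1. step(a,a)  →  {above(a), at(f), clear(a), on(f), ready(a), ready(f)}
2. step(a,f)  →  {above(a), above(f), at(f), clear(a), clear(f), on(f), ready(a), ready(f)}
3. tag(a)  →  {above(a), above(f), at(a), at(f), clear(a), clear(f), on(f), ready(a), ready(f)}

step(a,a); step(a,f); tag(a)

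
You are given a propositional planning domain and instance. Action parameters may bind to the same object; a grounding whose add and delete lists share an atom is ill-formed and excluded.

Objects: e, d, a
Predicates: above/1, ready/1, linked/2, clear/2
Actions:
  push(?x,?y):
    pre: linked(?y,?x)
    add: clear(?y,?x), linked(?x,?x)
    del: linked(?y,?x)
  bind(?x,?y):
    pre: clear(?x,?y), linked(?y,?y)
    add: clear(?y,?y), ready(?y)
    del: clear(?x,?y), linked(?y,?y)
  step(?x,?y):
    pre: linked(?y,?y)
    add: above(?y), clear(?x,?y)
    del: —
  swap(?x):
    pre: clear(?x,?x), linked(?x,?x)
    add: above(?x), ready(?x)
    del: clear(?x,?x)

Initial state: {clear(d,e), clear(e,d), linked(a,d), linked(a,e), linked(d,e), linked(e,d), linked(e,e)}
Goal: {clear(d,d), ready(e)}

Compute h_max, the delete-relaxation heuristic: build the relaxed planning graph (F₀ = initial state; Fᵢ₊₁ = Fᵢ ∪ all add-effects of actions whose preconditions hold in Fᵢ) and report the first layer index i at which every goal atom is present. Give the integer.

2

F0 = init (7 atoms)
F1 = F0 ∪ {above(e), clear(a,d), clear(a,e), clear(e,e), linked(d,d), ready(e)}  (13 atoms)
F2 = F1 ∪ {above(d), clear(d,d), ready(d)}  (16 atoms)
goal ⊆ F2  ⇒  h_max = 2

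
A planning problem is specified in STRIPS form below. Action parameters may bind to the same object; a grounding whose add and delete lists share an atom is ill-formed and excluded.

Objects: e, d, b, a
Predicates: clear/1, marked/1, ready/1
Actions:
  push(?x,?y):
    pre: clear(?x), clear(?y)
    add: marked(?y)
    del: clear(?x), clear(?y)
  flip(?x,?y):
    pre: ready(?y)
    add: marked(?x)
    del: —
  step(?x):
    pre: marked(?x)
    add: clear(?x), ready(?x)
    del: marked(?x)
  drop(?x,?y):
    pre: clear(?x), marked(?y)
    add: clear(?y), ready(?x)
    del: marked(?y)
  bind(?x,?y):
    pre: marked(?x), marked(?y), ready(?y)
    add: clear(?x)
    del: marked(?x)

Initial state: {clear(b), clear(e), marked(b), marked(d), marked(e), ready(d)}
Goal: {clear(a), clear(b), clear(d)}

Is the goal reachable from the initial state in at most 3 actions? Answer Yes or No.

1. flip(a,d)  →  {clear(b), clear(e), marked(a), marked(b), marked(d), marked(e), ready(d)}
2. step(d)  →  {clear(b), clear(d), clear(e), marked(a), marked(b), marked(e), ready(d)}
3. step(a)  →  {clear(a), clear(b), clear(d), clear(e), marked(b), marked(e), ready(a), ready(d)}
optimal plan length = 3; 3 ≤ 3

Yes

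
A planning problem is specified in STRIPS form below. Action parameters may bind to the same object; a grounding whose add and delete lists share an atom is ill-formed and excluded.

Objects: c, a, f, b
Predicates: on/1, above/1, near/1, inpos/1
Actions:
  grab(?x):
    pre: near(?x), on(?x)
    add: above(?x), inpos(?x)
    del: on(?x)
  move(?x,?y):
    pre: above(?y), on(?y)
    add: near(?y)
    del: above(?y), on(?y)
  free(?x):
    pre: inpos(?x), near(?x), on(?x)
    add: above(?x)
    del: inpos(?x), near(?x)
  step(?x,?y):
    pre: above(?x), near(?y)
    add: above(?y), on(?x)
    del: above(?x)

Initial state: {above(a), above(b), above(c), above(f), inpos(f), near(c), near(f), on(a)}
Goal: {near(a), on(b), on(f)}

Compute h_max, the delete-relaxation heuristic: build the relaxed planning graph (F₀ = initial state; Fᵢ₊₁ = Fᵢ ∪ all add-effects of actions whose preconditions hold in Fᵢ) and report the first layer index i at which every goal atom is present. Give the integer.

F0 = init (8 atoms)
F1 = F0 ∪ {near(a), on(b), on(c), on(f)}  (12 atoms)
goal ⊆ F1  ⇒  h_max = 1

1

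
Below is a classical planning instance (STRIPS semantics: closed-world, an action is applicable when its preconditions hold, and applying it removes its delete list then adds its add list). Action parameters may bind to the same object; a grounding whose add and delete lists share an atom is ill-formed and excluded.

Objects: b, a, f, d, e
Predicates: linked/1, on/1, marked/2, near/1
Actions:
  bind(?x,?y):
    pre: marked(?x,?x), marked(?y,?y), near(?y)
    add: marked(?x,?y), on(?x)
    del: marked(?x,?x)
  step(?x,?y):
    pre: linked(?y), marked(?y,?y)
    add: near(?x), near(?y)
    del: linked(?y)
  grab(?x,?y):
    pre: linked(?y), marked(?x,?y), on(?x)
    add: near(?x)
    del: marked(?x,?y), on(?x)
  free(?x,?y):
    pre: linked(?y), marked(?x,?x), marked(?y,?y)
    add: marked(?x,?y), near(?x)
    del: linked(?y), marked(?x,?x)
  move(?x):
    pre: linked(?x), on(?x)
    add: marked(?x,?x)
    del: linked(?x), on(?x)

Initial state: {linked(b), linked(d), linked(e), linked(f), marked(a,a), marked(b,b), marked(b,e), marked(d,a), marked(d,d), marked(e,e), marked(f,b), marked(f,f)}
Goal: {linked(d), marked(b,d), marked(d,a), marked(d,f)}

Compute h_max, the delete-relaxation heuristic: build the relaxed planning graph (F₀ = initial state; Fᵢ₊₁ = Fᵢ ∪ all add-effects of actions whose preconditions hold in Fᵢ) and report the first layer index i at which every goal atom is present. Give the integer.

1

F0 = init (12 atoms)
F1 = F0 ∪ {marked(a,b), marked(a,d), marked(a,e), marked(a,f), marked(b,d), marked(b,f), marked(d,b), marked(d,e), marked(d,f), marked(e,b), marked(e,d), marked(e,f), marked(f,d), marked(f,e), near(a), near(b), near(d), near(e), near(f)}  (31 atoms)
goal ⊆ F1  ⇒  h_max = 1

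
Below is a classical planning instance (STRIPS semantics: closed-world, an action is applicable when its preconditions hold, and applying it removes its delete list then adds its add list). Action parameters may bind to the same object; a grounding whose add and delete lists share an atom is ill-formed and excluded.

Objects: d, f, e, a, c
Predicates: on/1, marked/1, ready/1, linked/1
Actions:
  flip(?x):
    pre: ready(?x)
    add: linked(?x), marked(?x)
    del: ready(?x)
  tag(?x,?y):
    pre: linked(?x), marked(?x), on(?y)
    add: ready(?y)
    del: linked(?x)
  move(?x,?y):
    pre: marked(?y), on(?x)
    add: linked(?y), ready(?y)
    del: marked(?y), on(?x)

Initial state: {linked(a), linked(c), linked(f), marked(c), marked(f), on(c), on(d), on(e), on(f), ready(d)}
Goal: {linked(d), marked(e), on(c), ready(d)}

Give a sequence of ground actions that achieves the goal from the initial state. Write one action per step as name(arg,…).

flip(d); tag(d,e); flip(e); move(d,d)

1. flip(d)  →  {linked(a), linked(c), linked(d), linked(f), marked(c), marked(d), marked(f), on(c), on(d), on(e), on(f)}
2. tag(d,e)  →  {linked(a), linked(c), linked(f), marked(c), marked(d), marked(f), on(c), on(d), on(e), on(f), ready(e)}
3. flip(e)  →  {linked(a), linked(c), linked(e), linked(f), marked(c), marked(d), marked(e), marked(f), on(c), on(d), on(e), on(f)}
4. move(d,d)  →  {linked(a), linked(c), linked(d), linked(e), linked(f), marked(c), marked(e), marked(f), on(c), on(e), on(f), ready(d)}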